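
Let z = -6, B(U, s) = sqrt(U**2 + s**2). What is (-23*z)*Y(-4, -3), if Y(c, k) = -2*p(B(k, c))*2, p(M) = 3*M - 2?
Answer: -7176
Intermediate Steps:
p(M) = -2 + 3*M
Y(c, k) = 8 - 12*sqrt(c**2 + k**2) (Y(c, k) = -2*(-2 + 3*sqrt(k**2 + c**2))*2 = -2*(-2 + 3*sqrt(c**2 + k**2))*2 = (4 - 6*sqrt(c**2 + k**2))*2 = 8 - 12*sqrt(c**2 + k**2))
(-23*z)*Y(-4, -3) = (-23*(-6))*(8 - 12*sqrt((-4)**2 + (-3)**2)) = 138*(8 - 12*sqrt(16 + 9)) = 138*(8 - 12*sqrt(25)) = 138*(8 - 12*5) = 138*(8 - 60) = 138*(-52) = -7176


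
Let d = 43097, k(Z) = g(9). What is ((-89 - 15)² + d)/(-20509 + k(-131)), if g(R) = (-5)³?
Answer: -17971/6878 ≈ -2.6128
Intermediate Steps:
g(R) = -125
k(Z) = -125
((-89 - 15)² + d)/(-20509 + k(-131)) = ((-89 - 15)² + 43097)/(-20509 - 125) = ((-104)² + 43097)/(-20634) = (10816 + 43097)*(-1/20634) = 53913*(-1/20634) = -17971/6878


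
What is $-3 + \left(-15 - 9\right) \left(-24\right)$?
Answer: $573$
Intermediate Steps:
$-3 + \left(-15 - 9\right) \left(-24\right) = -3 - -576 = -3 + 576 = 573$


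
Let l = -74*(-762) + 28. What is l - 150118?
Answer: -93702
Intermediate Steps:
l = 56416 (l = 56388 + 28 = 56416)
l - 150118 = 56416 - 150118 = -93702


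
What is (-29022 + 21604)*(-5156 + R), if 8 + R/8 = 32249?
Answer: -1875062696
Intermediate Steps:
R = 257928 (R = -64 + 8*32249 = -64 + 257992 = 257928)
(-29022 + 21604)*(-5156 + R) = (-29022 + 21604)*(-5156 + 257928) = -7418*252772 = -1875062696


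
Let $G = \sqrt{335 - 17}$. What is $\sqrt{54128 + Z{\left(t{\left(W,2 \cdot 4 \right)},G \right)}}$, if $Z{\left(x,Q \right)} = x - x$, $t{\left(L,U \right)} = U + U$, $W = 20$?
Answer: $4 \sqrt{3383} \approx 232.65$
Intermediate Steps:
$t{\left(L,U \right)} = 2 U$
$G = \sqrt{318} \approx 17.833$
$Z{\left(x,Q \right)} = 0$
$\sqrt{54128 + Z{\left(t{\left(W,2 \cdot 4 \right)},G \right)}} = \sqrt{54128 + 0} = \sqrt{54128} = 4 \sqrt{3383}$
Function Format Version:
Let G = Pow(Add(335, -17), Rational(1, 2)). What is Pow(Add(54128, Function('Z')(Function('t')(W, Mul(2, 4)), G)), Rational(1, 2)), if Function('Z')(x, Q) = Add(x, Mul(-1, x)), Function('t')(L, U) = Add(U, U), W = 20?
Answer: Mul(4, Pow(3383, Rational(1, 2))) ≈ 232.65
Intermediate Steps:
Function('t')(L, U) = Mul(2, U)
G = Pow(318, Rational(1, 2)) ≈ 17.833
Function('Z')(x, Q) = 0
Pow(Add(54128, Function('Z')(Function('t')(W, Mul(2, 4)), G)), Rational(1, 2)) = Pow(Add(54128, 0), Rational(1, 2)) = Pow(54128, Rational(1, 2)) = Mul(4, Pow(3383, Rational(1, 2)))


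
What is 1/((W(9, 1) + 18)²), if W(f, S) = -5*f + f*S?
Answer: 1/324 ≈ 0.0030864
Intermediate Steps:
W(f, S) = -5*f + S*f
1/((W(9, 1) + 18)²) = 1/((9*(-5 + 1) + 18)²) = 1/((9*(-4) + 18)²) = 1/((-36 + 18)²) = 1/((-18)²) = 1/324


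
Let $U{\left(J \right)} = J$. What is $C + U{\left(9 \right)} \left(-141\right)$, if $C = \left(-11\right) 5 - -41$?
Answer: $-1283$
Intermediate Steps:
$C = -14$ ($C = -55 + 41 = -14$)
$C + U{\left(9 \right)} \left(-141\right) = -14 + 9 \left(-141\right) = -14 - 1269 = -1283$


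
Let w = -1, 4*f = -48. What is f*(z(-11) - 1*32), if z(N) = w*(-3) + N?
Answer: 480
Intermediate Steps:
f = -12 (f = (1/4)*(-48) = -12)
z(N) = 3 + N (z(N) = -1*(-3) + N = 3 + N)
f*(z(-11) - 1*32) = -12*((3 - 11) - 1*32) = -12*(-8 - 32) = -12*(-40) = 480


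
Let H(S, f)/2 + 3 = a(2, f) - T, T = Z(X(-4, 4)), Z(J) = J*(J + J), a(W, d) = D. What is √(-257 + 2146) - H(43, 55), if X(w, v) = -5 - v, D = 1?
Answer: 328 + √1889 ≈ 371.46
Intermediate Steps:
a(W, d) = 1
Z(J) = 2*J² (Z(J) = J*(2*J) = 2*J²)
T = 162 (T = 2*(-5 - 1*4)² = 2*(-5 - 4)² = 2*(-9)² = 2*81 = 162)
H(S, f) = -328 (H(S, f) = -6 + 2*(1 - 1*162) = -6 + 2*(1 - 162) = -6 + 2*(-161) = -6 - 322 = -328)
√(-257 + 2146) - H(43, 55) = √(-257 + 2146) - 1*(-328) = √1889 + 328 = 328 + √1889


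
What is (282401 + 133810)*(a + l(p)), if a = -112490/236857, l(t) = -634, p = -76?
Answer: -62548117491708/236857 ≈ -2.6408e+8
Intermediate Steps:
a = -112490/236857 (a = -112490*1/236857 = -112490/236857 ≈ -0.47493)
(282401 + 133810)*(a + l(p)) = (282401 + 133810)*(-112490/236857 - 634) = 416211*(-150279828/236857) = -62548117491708/236857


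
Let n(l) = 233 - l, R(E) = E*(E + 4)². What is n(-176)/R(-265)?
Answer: -409/18052065 ≈ -2.2657e-5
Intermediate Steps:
R(E) = E*(4 + E)²
n(-176)/R(-265) = (233 - 1*(-176))/((-265*(4 - 265)²)) = (233 + 176)/((-265*(-261)²)) = 409/((-265*68121)) = 409/(-18052065) = 409*(-1/18052065) = -409/18052065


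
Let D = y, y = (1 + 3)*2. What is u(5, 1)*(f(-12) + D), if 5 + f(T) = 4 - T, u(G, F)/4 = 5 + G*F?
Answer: 760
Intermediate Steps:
y = 8 (y = 4*2 = 8)
u(G, F) = 20 + 4*F*G (u(G, F) = 4*(5 + G*F) = 4*(5 + F*G) = 20 + 4*F*G)
f(T) = -1 - T (f(T) = -5 + (4 - T) = -1 - T)
D = 8
u(5, 1)*(f(-12) + D) = (20 + 4*1*5)*((-1 - 1*(-12)) + 8) = (20 + 20)*((-1 + 12) + 8) = 40*(11 + 8) = 40*19 = 760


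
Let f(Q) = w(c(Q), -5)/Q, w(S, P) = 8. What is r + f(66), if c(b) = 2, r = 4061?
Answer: 134017/33 ≈ 4061.1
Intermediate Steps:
f(Q) = 8/Q
r + f(66) = 4061 + 8/66 = 4061 + 8*(1/66) = 4061 + 4/33 = 134017/33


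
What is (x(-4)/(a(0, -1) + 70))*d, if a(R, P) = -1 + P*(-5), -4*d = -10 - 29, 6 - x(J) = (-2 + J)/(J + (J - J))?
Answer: 351/592 ≈ 0.59291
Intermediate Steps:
x(J) = 6 - (-2 + J)/J (x(J) = 6 - (-2 + J)/(J + (J - J)) = 6 - (-2 + J)/(J + 0) = 6 - (-2 + J)/J)
d = 39/4 (d = -(-10 - 29)/4 = -¼*(-39) = 39/4 ≈ 9.7500)
a(R, P) = -1 - 5*P
(x(-4)/(a(0, -1) + 70))*d = ((5 + 2/(-4))/((-1 - 5*(-1)) + 70))*(39/4) = ((5 + 2*(-¼))/((-1 + 5) + 70))*(39/4) = ((5 - ½)/(4 + 70))*(39/4) = ((9/2)/74)*(39/4) = ((9/2)*(1/74))*(39/4) = (9/148)*(39/4) = 351/592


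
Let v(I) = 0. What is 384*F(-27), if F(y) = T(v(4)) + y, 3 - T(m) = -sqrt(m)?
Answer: -9216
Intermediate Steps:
T(m) = 3 + sqrt(m) (T(m) = 3 - (-1)*sqrt(m) = 3 + sqrt(m))
F(y) = 3 + y (F(y) = (3 + sqrt(0)) + y = (3 + 0) + y = 3 + y)
384*F(-27) = 384*(3 - 27) = 384*(-24) = -9216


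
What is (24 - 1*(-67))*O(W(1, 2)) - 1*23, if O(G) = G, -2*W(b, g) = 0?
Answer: -23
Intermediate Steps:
W(b, g) = 0 (W(b, g) = -½*0 = 0)
(24 - 1*(-67))*O(W(1, 2)) - 1*23 = (24 - 1*(-67))*0 - 1*23 = (24 + 67)*0 - 23 = 91*0 - 23 = 0 - 23 = -23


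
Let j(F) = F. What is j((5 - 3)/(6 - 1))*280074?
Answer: 560148/5 ≈ 1.1203e+5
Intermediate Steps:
j((5 - 3)/(6 - 1))*280074 = ((5 - 3)/(6 - 1))*280074 = (2/5)*280074 = (2*(⅕))*280074 = (⅖)*280074 = 560148/5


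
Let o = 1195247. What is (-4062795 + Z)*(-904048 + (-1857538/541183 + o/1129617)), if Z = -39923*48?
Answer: 1101494886575451031237609/203776505637 ≈ 5.4054e+12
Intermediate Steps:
Z = -1916304
(-4062795 + Z)*(-904048 + (-1857538/541183 + o/1129617)) = (-4062795 - 1916304)*(-904048 + (-1857538/541183 + 1195247/1129617)) = -5979099*(-904048 + (-1857538*1/541183 + 1195247*(1/1129617))) = -5979099*(-904048 + (-1857538/541183 + 1195247/1129617)) = -5979099*(-904048 - 1451459145745/611329516911) = -5979099*(-552672678563501473/611329516911) = 1101494886575451031237609/203776505637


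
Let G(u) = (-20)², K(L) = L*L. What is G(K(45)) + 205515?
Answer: 205915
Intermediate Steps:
K(L) = L²
G(u) = 400
G(K(45)) + 205515 = 400 + 205515 = 205915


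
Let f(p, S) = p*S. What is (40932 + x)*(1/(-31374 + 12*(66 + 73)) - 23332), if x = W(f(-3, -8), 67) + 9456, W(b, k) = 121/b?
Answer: -838258487607169/712944 ≈ -1.1758e+9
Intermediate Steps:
f(p, S) = S*p
x = 227065/24 (x = 121/((-8*(-3))) + 9456 = 121/24 + 9456 = 227065/24 ≈ 9461.0)
(40932 + x)*(1/(-31374 + 12*(66 + 73)) - 23332) = (40932 + 227065/24)*(1/(-31374 + 12*(66 + 73)) - 23332) = 1209433*(1/(-31374 + 12*139) - 23332)/24 = 1209433*(1/(-31374 + 1668) - 23332)/24 = 1209433*(1/(-29706) - 23332)/24 = 1209433*(-1/29706 - 23332)/24 = (1209433/24)*(-693100393/29706) = -838258487607169/712944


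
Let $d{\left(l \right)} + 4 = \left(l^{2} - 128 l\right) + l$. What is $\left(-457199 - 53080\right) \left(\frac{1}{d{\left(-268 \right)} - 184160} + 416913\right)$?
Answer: $- \frac{16658545552608729}{78304} \approx -2.1274 \cdot 10^{11}$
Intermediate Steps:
$d{\left(l \right)} = -4 + l^{2} - 127 l$ ($d{\left(l \right)} = -4 + \left(\left(l^{2} - 128 l\right) + l\right) = -4 + \left(l^{2} - 127 l\right) = -4 + l^{2} - 127 l$)
$\left(-457199 - 53080\right) \left(\frac{1}{d{\left(-268 \right)} - 184160} + 416913\right) = \left(-457199 - 53080\right) \left(\frac{1}{\left(-4 + \left(-268\right)^{2} - -34036\right) - 184160} + 416913\right) = - 510279 \left(\frac{1}{\left(-4 + 71824 + 34036\right) - 184160} + 416913\right) = - 510279 \left(\frac{1}{105856 - 184160} + 416913\right) = - 510279 \left(\frac{1}{-78304} + 416913\right) = - 510279 \left(- \frac{1}{78304} + 416913\right) = \left(-510279\right) \frac{32645955551}{78304} = - \frac{16658545552608729}{78304}$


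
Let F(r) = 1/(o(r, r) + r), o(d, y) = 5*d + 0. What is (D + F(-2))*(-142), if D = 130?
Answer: -110689/6 ≈ -18448.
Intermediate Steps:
o(d, y) = 5*d
F(r) = 1/(6*r) (F(r) = 1/(5*r + r) = 1/(6*r))
(D + F(-2))*(-142) = (130 + (1/6)/(-2))*(-142) = (130 + (1/6)*(-1/2))*(-142) = (130 - 1/12)*(-142) = (1559/12)*(-142) = -110689/6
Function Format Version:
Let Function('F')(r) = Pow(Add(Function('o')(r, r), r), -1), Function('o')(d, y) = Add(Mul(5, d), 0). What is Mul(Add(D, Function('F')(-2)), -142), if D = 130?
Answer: Rational(-110689, 6) ≈ -18448.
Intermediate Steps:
Function('o')(d, y) = Mul(5, d)
Function('F')(r) = Mul(Rational(1, 6), Pow(r, -1)) (Function('F')(r) = Pow(Add(Mul(5, r), r), -1) = Pow(Mul(6, r), -1) = Mul(Rational(1, 6), Pow(r, -1)))
Mul(Add(D, Function('F')(-2)), -142) = Mul(Add(130, Mul(Rational(1, 6), Pow(-2, -1))), -142) = Mul(Add(130, Mul(Rational(1, 6), Rational(-1, 2))), -142) = Mul(Add(130, Rational(-1, 12)), -142) = Mul(Rational(1559, 12), -142) = Rational(-110689, 6)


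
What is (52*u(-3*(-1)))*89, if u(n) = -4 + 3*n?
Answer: 23140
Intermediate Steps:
(52*u(-3*(-1)))*89 = (52*(-4 + 3*(-3*(-1))))*89 = (52*(-4 + 3*3))*89 = (52*(-4 + 9))*89 = (52*5)*89 = 260*89 = 23140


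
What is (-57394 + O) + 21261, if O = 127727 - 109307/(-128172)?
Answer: 1067263225/11652 ≈ 91595.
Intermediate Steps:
O = 1488284941/11652 (O = 127727 - 109307*(-1)/128172 = 127727 - 1*(-9937/11652) = 127727 + 9937/11652 = 1488284941/11652 ≈ 1.2773e+5)
(-57394 + O) + 21261 = (-57394 + 1488284941/11652) + 21261 = 819530053/11652 + 21261 = 1067263225/11652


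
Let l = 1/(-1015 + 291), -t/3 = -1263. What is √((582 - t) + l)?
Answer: 11*I*√3473209/362 ≈ 56.63*I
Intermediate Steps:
t = 3789 (t = -3*(-1263) = 3789)
l = -1/724 (l = 1/(-724) = -1/724 ≈ -0.0013812)
√((582 - t) + l) = √((582 - 1*3789) - 1/724) = √((582 - 3789) - 1/724) = √(-3207 - 1/724) = √(-2321869/724) = 11*I*√3473209/362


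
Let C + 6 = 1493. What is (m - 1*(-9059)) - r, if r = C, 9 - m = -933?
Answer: 8514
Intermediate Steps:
m = 942 (m = 9 - 1*(-933) = 9 + 933 = 942)
C = 1487 (C = -6 + 1493 = 1487)
r = 1487
(m - 1*(-9059)) - r = (942 - 1*(-9059)) - 1*1487 = (942 + 9059) - 1487 = 10001 - 1487 = 8514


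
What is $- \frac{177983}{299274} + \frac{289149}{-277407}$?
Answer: $- \frac{5033648441}{3074840834} \approx -1.637$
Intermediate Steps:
$- \frac{177983}{299274} + \frac{289149}{-277407} = \left(-177983\right) \frac{1}{299274} + 289149 \left(- \frac{1}{277407}\right) = - \frac{177983}{299274} - \frac{96383}{92469} = - \frac{5033648441}{3074840834}$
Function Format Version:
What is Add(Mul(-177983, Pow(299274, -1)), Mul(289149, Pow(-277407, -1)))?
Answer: Rational(-5033648441, 3074840834) ≈ -1.6370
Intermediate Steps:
Add(Mul(-177983, Pow(299274, -1)), Mul(289149, Pow(-277407, -1))) = Add(Mul(-177983, Rational(1, 299274)), Mul(289149, Rational(-1, 277407))) = Add(Rational(-177983, 299274), Rational(-96383, 92469)) = Rational(-5033648441, 3074840834)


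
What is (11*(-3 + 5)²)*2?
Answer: 88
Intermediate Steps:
(11*(-3 + 5)²)*2 = (11*2²)*2 = (11*4)*2 = 44*2 = 88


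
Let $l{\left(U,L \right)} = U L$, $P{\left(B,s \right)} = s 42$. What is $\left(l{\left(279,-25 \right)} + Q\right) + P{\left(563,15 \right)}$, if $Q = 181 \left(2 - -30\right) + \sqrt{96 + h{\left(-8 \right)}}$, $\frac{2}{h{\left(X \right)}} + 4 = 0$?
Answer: $-553 + \frac{\sqrt{382}}{2} \approx -543.23$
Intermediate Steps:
$h{\left(X \right)} = - \frac{1}{2}$ ($h{\left(X \right)} = \frac{2}{-4 + 0} = \frac{2}{-4} = 2 \left(- \frac{1}{4}\right) = - \frac{1}{2}$)
$P{\left(B,s \right)} = 42 s$
$Q = 5792 + \frac{\sqrt{382}}{2}$ ($Q = 181 \left(2 - -30\right) + \sqrt{96 - \frac{1}{2}} = 181 \left(2 + 30\right) + \sqrt{\frac{191}{2}} = 181 \cdot 32 + \frac{\sqrt{382}}{2} = 5792 + \frac{\sqrt{382}}{2} \approx 5801.8$)
$l{\left(U,L \right)} = L U$
$\left(l{\left(279,-25 \right)} + Q\right) + P{\left(563,15 \right)} = \left(\left(-25\right) 279 + \left(5792 + \frac{\sqrt{382}}{2}\right)\right) + 42 \cdot 15 = \left(-6975 + \left(5792 + \frac{\sqrt{382}}{2}\right)\right) + 630 = \left(-1183 + \frac{\sqrt{382}}{2}\right) + 630 = -553 + \frac{\sqrt{382}}{2}$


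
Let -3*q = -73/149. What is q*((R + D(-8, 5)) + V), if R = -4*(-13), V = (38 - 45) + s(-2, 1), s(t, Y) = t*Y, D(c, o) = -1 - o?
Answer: 2701/447 ≈ 6.0425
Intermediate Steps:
s(t, Y) = Y*t
V = -9 (V = (38 - 45) + 1*(-2) = -7 - 2 = -9)
q = 73/447 (q = -(-73)/(3*149) = -⅓*(-73/149) = 73/447 ≈ 0.16331)
R = 52
q*((R + D(-8, 5)) + V) = 73*((52 + (-1 - 1*5)) - 9)/447 = 73*((52 + (-1 - 5)) - 9)/447 = 73*((52 - 6) - 9)/447 = 73*(46 - 9)/447 = (73/447)*37 = 2701/447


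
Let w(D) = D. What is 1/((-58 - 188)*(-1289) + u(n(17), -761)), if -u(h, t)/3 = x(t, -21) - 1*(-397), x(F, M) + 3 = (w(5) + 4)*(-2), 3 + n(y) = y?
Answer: 1/315966 ≈ 3.1649e-6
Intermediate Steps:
n(y) = -3 + y
x(F, M) = -21 (x(F, M) = -3 + (5 + 4)*(-2) = -3 + 9*(-2) = -3 - 18 = -21)
u(h, t) = -1128 (u(h, t) = -3*(-21 - 1*(-397)) = -3*(-21 + 397) = -3*376 = -1128)
1/((-58 - 188)*(-1289) + u(n(17), -761)) = 1/((-58 - 188)*(-1289) - 1128) = 1/(-246*(-1289) - 1128) = 1/(317094 - 1128) = 1/315966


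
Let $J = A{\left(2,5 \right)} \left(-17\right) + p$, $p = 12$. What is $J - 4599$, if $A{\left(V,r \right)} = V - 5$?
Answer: $-4536$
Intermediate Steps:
$A{\left(V,r \right)} = -5 + V$ ($A{\left(V,r \right)} = V - 5 = -5 + V$)
$J = 63$ ($J = \left(-5 + 2\right) \left(-17\right) + 12 = \left(-3\right) \left(-17\right) + 12 = 51 + 12 = 63$)
$J - 4599 = 63 - 4599 = -4536$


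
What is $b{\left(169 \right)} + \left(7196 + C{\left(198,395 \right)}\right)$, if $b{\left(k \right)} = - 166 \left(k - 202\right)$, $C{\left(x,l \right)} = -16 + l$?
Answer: $13053$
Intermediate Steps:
$b{\left(k \right)} = 33532 - 166 k$ ($b{\left(k \right)} = - 166 \left(-202 + k\right) = 33532 - 166 k$)
$b{\left(169 \right)} + \left(7196 + C{\left(198,395 \right)}\right) = \left(33532 - 28054\right) + \left(7196 + \left(-16 + 395\right)\right) = \left(33532 - 28054\right) + \left(7196 + 379\right) = 5478 + 7575 = 13053$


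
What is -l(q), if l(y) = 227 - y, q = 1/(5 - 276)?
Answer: -61518/271 ≈ -227.00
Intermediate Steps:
q = -1/271 (q = 1/(-271) = -1/271 ≈ -0.0036900)
-l(q) = -(227 - 1*(-1/271)) = -(227 + 1/271) = -1*61518/271 = -61518/271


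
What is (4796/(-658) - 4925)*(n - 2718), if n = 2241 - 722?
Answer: 1945644877/329 ≈ 5.9138e+6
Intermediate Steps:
n = 1519
(4796/(-658) - 4925)*(n - 2718) = (4796/(-658) - 4925)*(1519 - 2718) = (4796*(-1/658) - 4925)*(-1199) = (-2398/329 - 4925)*(-1199) = -1622723/329*(-1199) = 1945644877/329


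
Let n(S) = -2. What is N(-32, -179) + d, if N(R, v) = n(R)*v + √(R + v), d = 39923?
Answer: 40281 + I*√211 ≈ 40281.0 + 14.526*I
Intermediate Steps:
N(R, v) = √(R + v) - 2*v (N(R, v) = -2*v + √(R + v) = √(R + v) - 2*v)
N(-32, -179) + d = (√(-32 - 179) - 2*(-179)) + 39923 = (√(-211) + 358) + 39923 = (I*√211 + 358) + 39923 = (358 + I*√211) + 39923 = 40281 + I*√211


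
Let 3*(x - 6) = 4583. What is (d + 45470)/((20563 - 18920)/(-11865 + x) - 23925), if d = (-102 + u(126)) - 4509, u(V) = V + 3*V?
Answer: -1282004822/741536379 ≈ -1.7288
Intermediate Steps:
x = 4601/3 (x = 6 + (⅓)*4583 = 6 + 4583/3 = 4601/3 ≈ 1533.7)
u(V) = 4*V
d = -4107 (d = (-102 + 4*126) - 4509 = (-102 + 504) - 4509 = 402 - 4509 = -4107)
(d + 45470)/((20563 - 18920)/(-11865 + x) - 23925) = (-4107 + 45470)/((20563 - 18920)/(-11865 + 4601/3) - 23925) = 41363/(1643/(-30994/3) - 23925) = 41363/(1643*(-3/30994) - 23925) = 41363/(-4929/30994 - 23925) = 41363/(-741536379/30994) = 41363*(-30994/741536379) = -1282004822/741536379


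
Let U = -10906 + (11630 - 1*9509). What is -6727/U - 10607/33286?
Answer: 18676061/41773930 ≈ 0.44707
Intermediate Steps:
U = -8785 (U = -10906 + (11630 - 9509) = -10906 + 2121 = -8785)
-6727/U - 10607/33286 = -6727/(-8785) - 10607/33286 = -6727*(-1/8785) - 10607*1/33286 = 961/1255 - 10607/33286 = 18676061/41773930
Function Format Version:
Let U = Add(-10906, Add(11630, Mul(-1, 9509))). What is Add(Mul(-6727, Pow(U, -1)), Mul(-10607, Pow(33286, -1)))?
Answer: Rational(18676061, 41773930) ≈ 0.44707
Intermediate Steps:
U = -8785 (U = Add(-10906, Add(11630, -9509)) = Add(-10906, 2121) = -8785)
Add(Mul(-6727, Pow(U, -1)), Mul(-10607, Pow(33286, -1))) = Add(Mul(-6727, Pow(-8785, -1)), Mul(-10607, Pow(33286, -1))) = Add(Mul(-6727, Rational(-1, 8785)), Mul(-10607, Rational(1, 33286))) = Add(Rational(961, 1255), Rational(-10607, 33286)) = Rational(18676061, 41773930)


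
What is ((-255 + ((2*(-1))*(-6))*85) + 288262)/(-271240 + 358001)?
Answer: 289027/86761 ≈ 3.3313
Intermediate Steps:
((-255 + ((2*(-1))*(-6))*85) + 288262)/(-271240 + 358001) = ((-255 - 2*(-6)*85) + 288262)/86761 = ((-255 + 12*85) + 288262)*(1/86761) = ((-255 + 1020) + 288262)*(1/86761) = (765 + 288262)*(1/86761) = 289027*(1/86761) = 289027/86761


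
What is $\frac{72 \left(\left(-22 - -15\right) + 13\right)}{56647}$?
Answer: $\frac{432}{56647} \approx 0.0076262$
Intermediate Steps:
$\frac{72 \left(\left(-22 - -15\right) + 13\right)}{56647} = 72 \left(\left(-22 + 15\right) + 13\right) \frac{1}{56647} = 72 \left(-7 + 13\right) \frac{1}{56647} = 72 \cdot 6 \cdot \frac{1}{56647} = 432 \cdot \frac{1}{56647} = \frac{432}{56647}$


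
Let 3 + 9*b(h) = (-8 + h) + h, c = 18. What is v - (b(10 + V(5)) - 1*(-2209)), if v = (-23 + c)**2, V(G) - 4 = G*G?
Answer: -19723/9 ≈ -2191.4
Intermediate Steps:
V(G) = 4 + G**2 (V(G) = 4 + G*G = 4 + G**2)
v = 25 (v = (-23 + 18)**2 = (-5)**2 = 25)
b(h) = -11/9 + 2*h/9 (b(h) = -1/3 + ((-8 + h) + h)/9 = -1/3 + (-8 + 2*h)/9 = -1/3 + (-8/9 + 2*h/9) = -11/9 + 2*h/9)
v - (b(10 + V(5)) - 1*(-2209)) = 25 - ((-11/9 + 2*(10 + (4 + 5**2))/9) - 1*(-2209)) = 25 - ((-11/9 + 2*(10 + (4 + 25))/9) + 2209) = 25 - ((-11/9 + 2*(10 + 29)/9) + 2209) = 25 - ((-11/9 + (2/9)*39) + 2209) = 25 - ((-11/9 + 26/3) + 2209) = 25 - (67/9 + 2209) = 25 - 1*19948/9 = 25 - 19948/9 = -19723/9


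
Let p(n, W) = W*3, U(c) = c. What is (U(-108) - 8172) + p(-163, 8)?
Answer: -8256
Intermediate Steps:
p(n, W) = 3*W
(U(-108) - 8172) + p(-163, 8) = (-108 - 8172) + 3*8 = -8280 + 24 = -8256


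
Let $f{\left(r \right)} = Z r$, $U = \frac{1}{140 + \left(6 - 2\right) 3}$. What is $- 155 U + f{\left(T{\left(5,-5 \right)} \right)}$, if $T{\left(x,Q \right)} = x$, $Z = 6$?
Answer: $\frac{4405}{152} \approx 28.98$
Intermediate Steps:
$U = \frac{1}{152}$ ($U = \frac{1}{140 + 4 \cdot 3} = \frac{1}{140 + 12} = \frac{1}{152} \approx 0.0065789$)
$f{\left(r \right)} = 6 r$
$- 155 U + f{\left(T{\left(5,-5 \right)} \right)} = \left(-155\right) \frac{1}{152} + 6 \cdot 5 = - \frac{155}{152} + 30 = \frac{4405}{152}$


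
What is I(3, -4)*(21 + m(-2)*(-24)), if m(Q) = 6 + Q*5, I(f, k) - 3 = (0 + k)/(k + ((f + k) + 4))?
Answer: 819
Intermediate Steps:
I(f, k) = 3 + k/(4 + f + 2*k) (I(f, k) = 3 + (0 + k)/(k + ((f + k) + 4)) = 3 + k/(k + (4 + f + k)) = 3 + k/(4 + f + 2*k))
m(Q) = 6 + 5*Q
I(3, -4)*(21 + m(-2)*(-24)) = ((12 + 3*3 + 7*(-4))/(4 + 3 + 2*(-4)))*(21 + (6 + 5*(-2))*(-24)) = ((12 + 9 - 28)/(4 + 3 - 8))*(21 + (6 - 10)*(-24)) = (-7/(-1))*(21 - 4*(-24)) = (-1*(-7))*(21 + 96) = 7*117 = 819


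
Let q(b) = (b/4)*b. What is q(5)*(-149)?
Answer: -3725/4 ≈ -931.25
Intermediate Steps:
q(b) = b²/4 (q(b) = (b*(¼))*b = (b/4)*b = b²/4)
q(5)*(-149) = ((¼)*5²)*(-149) = ((¼)*25)*(-149) = (25/4)*(-149) = -3725/4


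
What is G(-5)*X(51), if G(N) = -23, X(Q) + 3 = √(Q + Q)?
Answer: 69 - 23*√102 ≈ -163.29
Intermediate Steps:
X(Q) = -3 + √2*√Q (X(Q) = -3 + √(Q + Q) = -3 + √(2*Q) = -3 + √2*√Q)
G(-5)*X(51) = -23*(-3 + √2*√51) = -23*(-3 + √102) = 69 - 23*√102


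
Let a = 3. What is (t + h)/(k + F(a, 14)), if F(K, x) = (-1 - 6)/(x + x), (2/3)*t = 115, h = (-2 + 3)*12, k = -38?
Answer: -82/17 ≈ -4.8235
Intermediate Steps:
h = 12 (h = 1*12 = 12)
t = 345/2 (t = (3/2)*115 = 345/2 ≈ 172.50)
F(K, x) = -7/(2*x) (F(K, x) = -7*1/(2*x) = -7/(2*x))
(t + h)/(k + F(a, 14)) = (345/2 + 12)/(-38 - 7/2/14) = 369/(2*(-38 - 7/2*1/14)) = 369/(2*(-38 - ¼)) = 369/(2*(-153/4)) = (369/2)*(-4/153) = -82/17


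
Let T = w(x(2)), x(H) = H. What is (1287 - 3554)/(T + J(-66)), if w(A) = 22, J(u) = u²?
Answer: -2267/4378 ≈ -0.51782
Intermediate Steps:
T = 22
(1287 - 3554)/(T + J(-66)) = (1287 - 3554)/(22 + (-66)²) = -2267/(22 + 4356) = -2267/4378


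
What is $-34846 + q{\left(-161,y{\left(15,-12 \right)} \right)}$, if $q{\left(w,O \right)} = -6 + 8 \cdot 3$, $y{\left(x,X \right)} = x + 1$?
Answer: $-34828$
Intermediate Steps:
$y{\left(x,X \right)} = 1 + x$
$q{\left(w,O \right)} = 18$ ($q{\left(w,O \right)} = -6 + 24 = 18$)
$-34846 + q{\left(-161,y{\left(15,-12 \right)} \right)} = -34846 + 18 = -34828$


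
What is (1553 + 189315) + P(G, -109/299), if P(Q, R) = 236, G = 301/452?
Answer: 191104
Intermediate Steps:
G = 301/452 (G = 301*(1/452) = 301/452 ≈ 0.66593)
(1553 + 189315) + P(G, -109/299) = (1553 + 189315) + 236 = 190868 + 236 = 191104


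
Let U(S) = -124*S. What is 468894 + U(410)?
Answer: 418054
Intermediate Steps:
468894 + U(410) = 468894 - 124*410 = 468894 - 50840 = 418054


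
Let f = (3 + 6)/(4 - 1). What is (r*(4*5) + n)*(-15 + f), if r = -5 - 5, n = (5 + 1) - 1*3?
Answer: 2364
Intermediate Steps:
n = 3 (n = 6 - 3 = 3)
r = -10
f = 3 (f = 9/3 = 9*(⅓) = 3)
(r*(4*5) + n)*(-15 + f) = (-40*5 + 3)*(-15 + 3) = (-10*20 + 3)*(-12) = (-200 + 3)*(-12) = -197*(-12) = 2364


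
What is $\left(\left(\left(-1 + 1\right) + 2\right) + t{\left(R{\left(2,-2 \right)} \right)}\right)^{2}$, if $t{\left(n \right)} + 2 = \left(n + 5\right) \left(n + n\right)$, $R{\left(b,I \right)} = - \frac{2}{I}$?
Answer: $144$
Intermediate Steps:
$t{\left(n \right)} = -2 + 2 n \left(5 + n\right)$ ($t{\left(n \right)} = -2 + \left(n + 5\right) \left(n + n\right) = -2 + \left(5 + n\right) 2 n = -2 + 2 n \left(5 + n\right)$)
$\left(\left(\left(-1 + 1\right) + 2\right) + t{\left(R{\left(2,-2 \right)} \right)}\right)^{2} = \left(\left(\left(-1 + 1\right) + 2\right) + \left(-2 + 2 \left(- \frac{2}{-2}\right)^{2} + 10 \left(- \frac{2}{-2}\right)\right)\right)^{2} = \left(\left(0 + 2\right) + \left(-2 + 2 \left(\left(-2\right) \left(- \frac{1}{2}\right)\right)^{2} + 10 \left(\left(-2\right) \left(- \frac{1}{2}\right)\right)\right)\right)^{2} = \left(2 + \left(-2 + 2 \cdot 1^{2} + 10 \cdot 1\right)\right)^{2} = \left(2 + \left(-2 + 2 \cdot 1 + 10\right)\right)^{2} = \left(2 + \left(-2 + 2 + 10\right)\right)^{2} = \left(2 + 10\right)^{2} = 12^{2} = 144$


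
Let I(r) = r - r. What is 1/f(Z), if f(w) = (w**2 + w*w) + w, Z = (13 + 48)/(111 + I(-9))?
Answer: 12321/14213 ≈ 0.86688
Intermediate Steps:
I(r) = 0
Z = 61/111 (Z = (13 + 48)/(111 + 0) = 61/111 ≈ 0.54955)
f(w) = w + 2*w**2 (f(w) = (w**2 + w**2) + w = 2*w**2 + w = w + 2*w**2)
1/f(Z) = 1/(61*(1 + 2*(61/111))/111) = 1/(61*(1 + 122/111)/111) = 1/((61/111)*(233/111)) = 1/(14213/12321) = 12321/14213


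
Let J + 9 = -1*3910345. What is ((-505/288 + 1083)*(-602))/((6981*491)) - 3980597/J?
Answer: 799119847820741/965045304398448 ≈ 0.82806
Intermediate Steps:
J = -3910354 (J = -9 - 1*3910345 = -9 - 3910345 = -3910354)
((-505/288 + 1083)*(-602))/((6981*491)) - 3980597/J = ((-505/288 + 1083)*(-602))/((6981*491)) - 3980597/(-3910354) = ((-505*1/288 + 1083)*(-602))/3427671 - 3980597*(-1/3910354) = ((-505/288 + 1083)*(-602))*(1/3427671) + 3980597/3910354 = ((311399/288)*(-602))*(1/3427671) + 3980597/3910354 = -93731099/144*1/3427671 + 3980597/3910354 = -93731099/493584624 + 3980597/3910354 = 799119847820741/965045304398448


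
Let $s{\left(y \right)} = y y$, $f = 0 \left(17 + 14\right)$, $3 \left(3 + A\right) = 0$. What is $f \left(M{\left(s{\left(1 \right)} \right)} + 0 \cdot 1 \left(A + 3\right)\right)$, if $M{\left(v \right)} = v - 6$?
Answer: $0$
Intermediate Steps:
$A = -3$ ($A = -3 + \frac{1}{3} \cdot 0 = -3 + 0 = -3$)
$f = 0$ ($f = 0 \cdot 31 = 0$)
$s{\left(y \right)} = y^{2}$
$M{\left(v \right)} = -6 + v$ ($M{\left(v \right)} = v - 6 = -6 + v$)
$f \left(M{\left(s{\left(1 \right)} \right)} + 0 \cdot 1 \left(A + 3\right)\right) = 0 \left(\left(-6 + 1^{2}\right) + 0 \cdot 1 \left(-3 + 3\right)\right) = 0 \left(\left(-6 + 1\right) + 0 \cdot 1 \cdot 0\right) = 0 \left(-5 + 0 \cdot 0\right) = 0 \left(-5 + 0\right) = 0 \left(-5\right) = 0$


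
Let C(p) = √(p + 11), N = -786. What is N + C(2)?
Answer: -786 + √13 ≈ -782.39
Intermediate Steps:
C(p) = √(11 + p)
N + C(2) = -786 + √(11 + 2) = -786 + √13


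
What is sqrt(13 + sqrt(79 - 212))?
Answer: sqrt(13 + I*sqrt(133)) ≈ 3.8973 + 1.4796*I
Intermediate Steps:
sqrt(13 + sqrt(79 - 212)) = sqrt(13 + sqrt(-133)) = sqrt(13 + I*sqrt(133))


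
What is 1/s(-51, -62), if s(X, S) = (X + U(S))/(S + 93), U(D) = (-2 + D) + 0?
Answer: -31/115 ≈ -0.26957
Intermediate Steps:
U(D) = -2 + D
s(X, S) = (-2 + S + X)/(93 + S) (s(X, S) = (X + (-2 + S))/(S + 93) = (-2 + S + X)/(93 + S))
1/s(-51, -62) = 1/((-2 - 62 - 51)/(93 - 62)) = 1/(-115/31) = -31/115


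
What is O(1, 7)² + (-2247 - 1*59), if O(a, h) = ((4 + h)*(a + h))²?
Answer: 59967230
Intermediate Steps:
O(a, h) = (4 + h)²*(a + h)²
O(1, 7)² + (-2247 - 1*59) = ((4 + 7)²*(1 + 7)²)² + (-2247 - 1*59) = (11²*8²)² + (-2247 - 59) = (121*64)² - 2306 = 7744² - 2306 = 59969536 - 2306 = 59967230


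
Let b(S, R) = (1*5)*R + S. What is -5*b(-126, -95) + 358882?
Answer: 361887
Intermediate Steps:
b(S, R) = S + 5*R (b(S, R) = 5*R + S = S + 5*R)
-5*b(-126, -95) + 358882 = -5*(-126 + 5*(-95)) + 358882 = -5*(-126 - 475) + 358882 = -5*(-601) + 358882 = 3005 + 358882 = 361887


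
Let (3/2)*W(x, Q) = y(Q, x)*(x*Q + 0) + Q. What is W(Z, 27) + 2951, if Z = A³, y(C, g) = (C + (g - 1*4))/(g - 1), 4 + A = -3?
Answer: -119293/43 ≈ -2774.3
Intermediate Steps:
A = -7 (A = -4 - 3 = -7)
y(C, g) = (-4 + C + g)/(-1 + g) (y(C, g) = (C + (g - 4))/(-1 + g) = (C + (-4 + g))/(-1 + g) = (-4 + C + g)/(-1 + g))
Z = -343 (Z = (-7)³ = -343)
W(x, Q) = 2*Q/3 + 2*Q*x*(-4 + Q + x)/(3*(-1 + x)) (W(x, Q) = 2*(((-4 + Q + x)/(-1 + x))*(x*Q + 0) + Q)/3 = 2*(((-4 + Q + x)/(-1 + x))*(Q*x + 0) + Q)/3 = 2*(((-4 + Q + x)/(-1 + x))*(Q*x) + Q)/3 = 2*(Q*x*(-4 + Q + x)/(-1 + x) + Q)/3 = 2*(Q + Q*x*(-4 + Q + x)/(-1 + x))/3 = 2*Q/3 + 2*Q*x*(-4 + Q + x)/(3*(-1 + x)))
W(Z, 27) + 2951 = (⅔)*27*(-1 - 343 - 343*(-4 + 27 - 343))/(-1 - 343) + 2951 = (⅔)*27*(-1 - 343 - 343*(-320))/(-344) + 2951 = (⅔)*27*(-1/344)*(-1 - 343 + 109760) + 2951 = (⅔)*27*(-1/344)*109416 + 2951 = -246186/43 + 2951 = -119293/43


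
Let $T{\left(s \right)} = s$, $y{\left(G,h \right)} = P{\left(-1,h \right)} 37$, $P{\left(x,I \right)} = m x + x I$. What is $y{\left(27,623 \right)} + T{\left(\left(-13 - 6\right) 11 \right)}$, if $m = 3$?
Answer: $-23371$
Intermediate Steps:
$P{\left(x,I \right)} = 3 x + I x$ ($P{\left(x,I \right)} = 3 x + x I = 3 x + I x$)
$y{\left(G,h \right)} = -111 - 37 h$ ($y{\left(G,h \right)} = - (3 + h) 37 = \left(-3 - h\right) 37 = -111 - 37 h$)
$y{\left(27,623 \right)} + T{\left(\left(-13 - 6\right) 11 \right)} = \left(-111 - 23051\right) + \left(-13 - 6\right) 11 = \left(-111 - 23051\right) - 209 = -23162 - 209 = -23371$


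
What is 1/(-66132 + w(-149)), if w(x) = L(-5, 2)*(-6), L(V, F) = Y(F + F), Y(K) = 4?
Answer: -1/66156 ≈ -1.5116e-5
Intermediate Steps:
L(V, F) = 4
w(x) = -24 (w(x) = 4*(-6) = -24)
1/(-66132 + w(-149)) = 1/(-66132 - 24) = 1/(-66156) = -1/66156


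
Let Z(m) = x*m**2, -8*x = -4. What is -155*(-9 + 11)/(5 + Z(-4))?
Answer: -310/13 ≈ -23.846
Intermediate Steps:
x = 1/2 (x = -1/8*(-4) = 1/2 ≈ 0.50000)
Z(m) = m**2/2
-155*(-9 + 11)/(5 + Z(-4)) = -155*(-9 + 11)/(5 + (1/2)*(-4)**2) = -310/(5 + (1/2)*16) = -310/(5 + 8) = -310/13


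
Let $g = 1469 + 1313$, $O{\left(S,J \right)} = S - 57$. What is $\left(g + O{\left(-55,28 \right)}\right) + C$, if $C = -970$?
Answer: $1700$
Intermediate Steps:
$O{\left(S,J \right)} = -57 + S$
$g = 2782$
$\left(g + O{\left(-55,28 \right)}\right) + C = \left(2782 - 112\right) - 970 = 2670 - 970 = 1700$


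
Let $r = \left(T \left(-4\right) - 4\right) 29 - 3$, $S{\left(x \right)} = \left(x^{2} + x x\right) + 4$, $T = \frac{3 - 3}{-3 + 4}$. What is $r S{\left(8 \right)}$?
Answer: $-15708$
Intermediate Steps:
$T = 0$ ($T = \frac{0}{1} = 0 \cdot 1 = 0$)
$S{\left(x \right)} = 4 + 2 x^{2}$ ($S{\left(x \right)} = \left(x^{2} + x^{2}\right) + 4 = 2 x^{2} + 4 = 4 + 2 x^{2}$)
$r = -119$ ($r = \left(0 \left(-4\right) - 4\right) 29 - 3 = \left(0 - 4\right) 29 - 3 = \left(-4\right) 29 - 3 = -116 - 3 = -119$)
$r S{\left(8 \right)} = - 119 \left(4 + 2 \cdot 8^{2}\right) = - 119 \left(4 + 2 \cdot 64\right) = - 119 \left(4 + 128\right) = \left(-119\right) 132 = -15708$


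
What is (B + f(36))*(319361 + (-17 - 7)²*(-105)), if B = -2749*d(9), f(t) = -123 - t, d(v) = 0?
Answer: -41162079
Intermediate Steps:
B = 0 (B = -2749*0 = 0)
(B + f(36))*(319361 + (-17 - 7)²*(-105)) = (0 + (-123 - 1*36))*(319361 + (-17 - 7)²*(-105)) = (0 + (-123 - 36))*(319361 + (-24)²*(-105)) = (0 - 159)*(319361 + 576*(-105)) = -159*(319361 - 60480) = -159*258881 = -41162079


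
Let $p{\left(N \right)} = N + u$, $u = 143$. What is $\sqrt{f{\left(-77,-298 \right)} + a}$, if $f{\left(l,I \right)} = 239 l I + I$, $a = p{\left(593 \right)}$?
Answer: $2 \sqrt{1371133} \approx 2341.9$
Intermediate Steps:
$p{\left(N \right)} = 143 + N$ ($p{\left(N \right)} = N + 143 = 143 + N$)
$a = 736$ ($a = 143 + 593 = 736$)
$f{\left(l,I \right)} = I + 239 I l$ ($f{\left(l,I \right)} = 239 I l + I = I + 239 I l$)
$\sqrt{f{\left(-77,-298 \right)} + a} = \sqrt{- 298 \left(1 + 239 \left(-77\right)\right) + 736} = \sqrt{- 298 \left(1 - 18403\right) + 736} = \sqrt{\left(-298\right) \left(-18402\right) + 736} = \sqrt{5483796 + 736} = \sqrt{5484532} = 2 \sqrt{1371133}$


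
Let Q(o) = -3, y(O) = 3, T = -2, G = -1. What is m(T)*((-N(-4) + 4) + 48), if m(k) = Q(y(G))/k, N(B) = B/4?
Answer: 159/2 ≈ 79.500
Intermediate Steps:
N(B) = B/4 (N(B) = B*(¼) = B/4)
m(k) = -3/k
m(T)*((-N(-4) + 4) + 48) = (-3/(-2))*((-(-4)/4 + 4) + 48) = (-3*(-½))*((-1*(-1) + 4) + 48) = 3*((1 + 4) + 48)/2 = 3*(5 + 48)/2 = (3/2)*53 = 159/2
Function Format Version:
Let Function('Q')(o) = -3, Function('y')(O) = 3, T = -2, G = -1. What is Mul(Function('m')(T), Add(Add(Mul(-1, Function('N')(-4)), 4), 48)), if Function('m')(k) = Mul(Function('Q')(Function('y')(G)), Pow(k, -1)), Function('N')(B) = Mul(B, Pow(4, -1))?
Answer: Rational(159, 2) ≈ 79.500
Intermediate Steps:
Function('N')(B) = Mul(Rational(1, 4), B) (Function('N')(B) = Mul(B, Rational(1, 4)) = Mul(Rational(1, 4), B))
Function('m')(k) = Mul(-3, Pow(k, -1))
Mul(Function('m')(T), Add(Add(Mul(-1, Function('N')(-4)), 4), 48)) = Mul(Mul(-3, Pow(-2, -1)), Add(Add(Mul(-1, Mul(Rational(1, 4), -4)), 4), 48)) = Mul(Mul(-3, Rational(-1, 2)), Add(Add(Mul(-1, -1), 4), 48)) = Mul(Rational(3, 2), Add(Add(1, 4), 48)) = Mul(Rational(3, 2), Add(5, 48)) = Mul(Rational(3, 2), 53) = Rational(159, 2)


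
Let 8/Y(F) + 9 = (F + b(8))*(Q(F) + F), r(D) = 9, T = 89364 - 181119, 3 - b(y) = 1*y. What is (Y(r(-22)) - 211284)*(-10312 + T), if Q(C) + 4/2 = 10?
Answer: 1272341501116/59 ≈ 2.1565e+10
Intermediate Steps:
b(y) = 3 - y
Q(C) = 8 (Q(C) = -2 + 10 = 8)
T = -91755
Y(F) = 8/(-9 + (-5 + F)*(8 + F)) (Y(F) = 8/(-9 + (F + (3 - 1*8))*(8 + F)) = 8/(-9 + (F + (3 - 8))*(8 + F)) = 8/(-9 + (F - 5)*(8 + F)) = 8/(-9 + (-5 + F)*(8 + F)))
(Y(r(-22)) - 211284)*(-10312 + T) = (8/(-49 + 9² + 3*9) - 211284)*(-10312 - 91755) = (8/(-49 + 81 + 27) - 211284)*(-102067) = (8/59 - 211284)*(-102067) = -12465748/59*(-102067) = 1272341501116/59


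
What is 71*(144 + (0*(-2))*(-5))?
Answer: 10224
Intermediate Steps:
71*(144 + (0*(-2))*(-5)) = 71*(144 + 0*(-5)) = 71*(144 + 0) = 71*144 = 10224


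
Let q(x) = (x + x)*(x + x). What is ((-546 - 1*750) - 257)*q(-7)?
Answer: -304388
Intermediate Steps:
q(x) = 4*x² (q(x) = (2*x)*(2*x) = 4*x²)
((-546 - 1*750) - 257)*q(-7) = ((-546 - 1*750) - 257)*(4*(-7)²) = ((-546 - 750) - 257)*(4*49) = (-1296 - 257)*196 = -1553*196 = -304388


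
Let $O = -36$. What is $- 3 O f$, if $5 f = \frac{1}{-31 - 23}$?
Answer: $- \frac{2}{5} \approx -0.4$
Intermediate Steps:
$f = - \frac{1}{270}$ ($f = \frac{1}{5 \left(-31 - 23\right)} = \frac{1}{5 \left(-54\right)} = \frac{1}{5} \left(- \frac{1}{54}\right) = - \frac{1}{270} \approx -0.0037037$)
$- 3 O f = \left(-3\right) \left(-36\right) \left(- \frac{1}{270}\right) = 108 \left(- \frac{1}{270}\right) = - \frac{2}{5}$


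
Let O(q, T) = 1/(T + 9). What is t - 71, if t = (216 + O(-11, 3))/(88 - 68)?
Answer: -14447/240 ≈ -60.196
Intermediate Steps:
O(q, T) = 1/(9 + T)
t = 2593/240 (t = (216 + 1/(9 + 3))/(88 - 68) = (216 + 1/12)/20 = (216 + 1/12)*(1/20) = (2593/12)*(1/20) = 2593/240 ≈ 10.804)
t - 71 = 2593/240 - 71 = -14447/240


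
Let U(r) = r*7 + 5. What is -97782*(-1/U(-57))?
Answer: -48891/197 ≈ -248.18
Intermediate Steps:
U(r) = 5 + 7*r (U(r) = 7*r + 5 = 5 + 7*r)
-97782*(-1/U(-57)) = -97782*(-1/(5 + 7*(-57))) = -97782*(-1/(5 - 399)) = -97782/((-1*(-394))) = -97782/394 = -97782*1/394 = -48891/197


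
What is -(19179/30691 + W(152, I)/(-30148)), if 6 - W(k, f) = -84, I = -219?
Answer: -287723151/462636134 ≈ -0.62192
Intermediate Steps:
W(k, f) = 90 (W(k, f) = 6 - 1*(-84) = 6 + 84 = 90)
-(19179/30691 + W(152, I)/(-30148)) = -(19179/30691 + 90/(-30148)) = -(19179*(1/30691) + 90*(-1/30148)) = -(19179/30691 - 45/15074) = -1*287723151/462636134 = -287723151/462636134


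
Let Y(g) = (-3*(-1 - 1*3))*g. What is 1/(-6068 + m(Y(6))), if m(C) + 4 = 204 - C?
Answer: -1/5940 ≈ -0.00016835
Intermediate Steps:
Y(g) = 12*g (Y(g) = (-3*(-1 - 3))*g = (-3*(-4))*g = 12*g)
m(C) = 200 - C (m(C) = -4 + (204 - C) = 200 - C)
1/(-6068 + m(Y(6))) = 1/(-6068 + (200 - 12*6)) = 1/(-6068 + (200 - 1*72)) = 1/(-6068 + (200 - 72)) = 1/(-6068 + 128) = 1/(-5940) = -1/5940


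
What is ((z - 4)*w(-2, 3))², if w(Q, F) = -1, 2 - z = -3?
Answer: 1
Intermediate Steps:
z = 5 (z = 2 - 1*(-3) = 2 + 3 = 5)
((z - 4)*w(-2, 3))² = ((5 - 4)*(-1))² = (1*(-1))² = (-1)² = 1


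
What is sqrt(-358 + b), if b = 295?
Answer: 3*I*sqrt(7) ≈ 7.9373*I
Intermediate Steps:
sqrt(-358 + b) = sqrt(-358 + 295) = sqrt(-63) = 3*I*sqrt(7)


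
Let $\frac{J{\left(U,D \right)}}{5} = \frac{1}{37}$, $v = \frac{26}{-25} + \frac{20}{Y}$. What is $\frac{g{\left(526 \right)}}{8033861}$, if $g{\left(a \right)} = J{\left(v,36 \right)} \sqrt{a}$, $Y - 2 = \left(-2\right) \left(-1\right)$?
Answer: $\frac{5 \sqrt{526}}{297252857} \approx 3.8578 \cdot 10^{-7}$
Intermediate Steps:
$Y = 4$ ($Y = 2 - -2 = 2 + 2 = 4$)
$v = \frac{99}{25}$ ($v = \frac{26}{-25} + \frac{20}{4} = 26 \left(- \frac{1}{25}\right) + 20 \cdot \frac{1}{4} = - \frac{26}{25} + 5 = \frac{99}{25} \approx 3.96$)
$J{\left(U,D \right)} = \frac{5}{37}$
$g{\left(a \right)} = \frac{5 \sqrt{a}}{37}$
$\frac{g{\left(526 \right)}}{8033861} = \frac{\frac{5}{37} \sqrt{526}}{8033861} = \frac{5 \sqrt{526}}{37} \cdot \frac{1}{8033861} = \frac{5 \sqrt{526}}{297252857}$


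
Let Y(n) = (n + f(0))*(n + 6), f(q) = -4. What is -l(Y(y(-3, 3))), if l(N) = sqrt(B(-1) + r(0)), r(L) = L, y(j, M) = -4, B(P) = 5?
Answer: -sqrt(5) ≈ -2.2361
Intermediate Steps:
Y(n) = (-4 + n)*(6 + n) (Y(n) = (n - 4)*(n + 6) = (-4 + n)*(6 + n))
l(N) = sqrt(5) (l(N) = sqrt(5 + 0) = sqrt(5))
-l(Y(y(-3, 3))) = -sqrt(5)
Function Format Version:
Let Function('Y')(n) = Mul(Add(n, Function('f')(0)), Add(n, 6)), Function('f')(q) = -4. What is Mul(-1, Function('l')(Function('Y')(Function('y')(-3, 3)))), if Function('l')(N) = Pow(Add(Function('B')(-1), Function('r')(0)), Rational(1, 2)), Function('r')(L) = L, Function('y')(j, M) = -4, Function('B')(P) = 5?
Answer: Mul(-1, Pow(5, Rational(1, 2))) ≈ -2.2361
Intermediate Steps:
Function('Y')(n) = Mul(Add(-4, n), Add(6, n)) (Function('Y')(n) = Mul(Add(n, -4), Add(n, 6)) = Mul(Add(-4, n), Add(6, n)))
Function('l')(N) = Pow(5, Rational(1, 2)) (Function('l')(N) = Pow(Add(5, 0), Rational(1, 2)) = Pow(5, Rational(1, 2)))
Mul(-1, Function('l')(Function('Y')(Function('y')(-3, 3)))) = Mul(-1, Pow(5, Rational(1, 2)))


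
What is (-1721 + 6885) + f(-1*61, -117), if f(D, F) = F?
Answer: 5047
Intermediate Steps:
(-1721 + 6885) + f(-1*61, -117) = (-1721 + 6885) - 117 = 5164 - 117 = 5047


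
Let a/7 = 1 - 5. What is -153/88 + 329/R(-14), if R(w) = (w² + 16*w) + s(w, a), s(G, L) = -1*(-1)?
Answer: -33083/2376 ≈ -13.924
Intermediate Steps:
a = -28 (a = 7*(1 - 5) = 7*(-4) = -28)
s(G, L) = 1
R(w) = 1 + w² + 16*w (R(w) = (w² + 16*w) + 1 = 1 + w² + 16*w)
-153/88 + 329/R(-14) = -153/88 + 329/(1 + (-14)² + 16*(-14)) = -153*1/88 + 329/(1 + 196 - 224) = -153/88 + 329/(-27) = -153/88 + 329*(-1/27) = -153/88 - 329/27 = -33083/2376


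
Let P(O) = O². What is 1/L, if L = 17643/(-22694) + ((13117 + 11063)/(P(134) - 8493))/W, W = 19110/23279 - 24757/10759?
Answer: -79612001377704586/199329741723137637 ≈ -0.39940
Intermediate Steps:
W = -370713713/250458761 (W = 19110*(1/23279) - 24757*1/10759 = 19110/23279 - 24757/10759 = -370713713/250458761 ≈ -1.4801)
L = -199329741723137637/79612001377704586 (L = 17643/(-22694) + ((13117 + 11063)/(134² - 8493))/(-370713713/250458761) = 17643*(-1/22694) + (24180/(17956 - 8493))*(-250458761/370713713) = -17643/22694 + (24180/9463)*(-250458761/370713713) = -17643/22694 - 6056092840980/3508063866119 = -199329741723137637/79612001377704586 ≈ -2.5038)
1/L = 1/(-199329741723137637/79612001377704586) = -79612001377704586/199329741723137637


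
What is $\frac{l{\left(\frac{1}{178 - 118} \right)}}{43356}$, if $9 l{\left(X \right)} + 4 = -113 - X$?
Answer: $- \frac{7021}{23412240} \approx -0.00029989$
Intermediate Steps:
$l{\left(X \right)} = -13 - \frac{X}{9}$ ($l{\left(X \right)} = - \frac{4}{9} + \frac{-113 - X}{9} = - \frac{4}{9} - \left(\frac{113}{9} + \frac{X}{9}\right) = -13 - \frac{X}{9}$)
$\frac{l{\left(\frac{1}{178 - 118} \right)}}{43356} = \frac{-13 - \frac{1}{9 \left(178 - 118\right)}}{43356} = \left(-13 - \frac{1}{9 \left(178 + \left(-125 + 7\right)\right)}\right) \frac{1}{43356} = \left(-13 - \frac{1}{9 \left(178 - 118\right)}\right) \frac{1}{43356} = \left(-13 - \frac{1}{9 \cdot 60}\right) \frac{1}{43356} = \left(-13 - \frac{1}{540}\right) \frac{1}{43356} = \left(- \frac{7021}{540}\right) \frac{1}{43356} = - \frac{7021}{23412240}$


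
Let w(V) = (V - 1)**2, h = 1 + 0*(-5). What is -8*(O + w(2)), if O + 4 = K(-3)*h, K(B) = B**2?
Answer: -48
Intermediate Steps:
h = 1 (h = 1 + 0 = 1)
O = 5 (O = -4 + (-3)**2*1 = -4 + 9*1 = -4 + 9 = 5)
w(V) = (-1 + V)**2
-8*(O + w(2)) = -8*(5 + (-1 + 2)**2) = -8*(5 + 1**2) = -8*(5 + 1) = -8*6 = -48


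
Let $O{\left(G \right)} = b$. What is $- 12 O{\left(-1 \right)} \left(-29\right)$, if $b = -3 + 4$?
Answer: $348$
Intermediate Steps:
$b = 1$
$O{\left(G \right)} = 1$
$- 12 O{\left(-1 \right)} \left(-29\right) = \left(-12\right) 1 \left(-29\right) = \left(-12\right) \left(-29\right) = 348$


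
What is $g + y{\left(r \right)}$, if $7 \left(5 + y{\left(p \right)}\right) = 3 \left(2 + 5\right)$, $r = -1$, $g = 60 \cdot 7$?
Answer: $418$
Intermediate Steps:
$g = 420$
$y{\left(p \right)} = -2$ ($y{\left(p \right)} = -5 + \frac{3 \left(2 + 5\right)}{7} = -5 + \frac{3 \cdot 7}{7} = -5 + \frac{1}{7} \cdot 21 = -5 + 3 = -2$)
$g + y{\left(r \right)} = 420 - 2 = 418$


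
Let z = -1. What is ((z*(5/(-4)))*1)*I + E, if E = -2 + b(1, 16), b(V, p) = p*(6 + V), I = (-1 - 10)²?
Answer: 1045/4 ≈ 261.25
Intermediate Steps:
I = 121 (I = (-11)² = 121)
E = 110 (E = -2 + 16*(6 + 1) = -2 + 16*7 = -2 + 112 = 110)
((z*(5/(-4)))*1)*I + E = (-5/(-4)*1)*121 + 110 = (-5*(-1)/4*1)*121 + 110 = (-1*(-5/4)*1)*121 + 110 = ((5/4)*1)*121 + 110 = (5/4)*121 + 110 = 605/4 + 110 = 1045/4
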